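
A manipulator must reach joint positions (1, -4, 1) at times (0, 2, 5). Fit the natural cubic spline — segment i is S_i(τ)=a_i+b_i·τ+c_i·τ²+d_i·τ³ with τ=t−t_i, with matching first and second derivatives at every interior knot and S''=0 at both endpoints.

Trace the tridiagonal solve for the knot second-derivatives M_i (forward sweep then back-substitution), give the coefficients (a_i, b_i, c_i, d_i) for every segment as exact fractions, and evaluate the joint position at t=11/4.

Δ: Δ0=-5/2, Δ1=5/3
row 1: diag=10, rhs=25; c'=3/10, d'=5/2
back: M1=5/2
M: M0=0, M1=5/2, M2=0
seg 0: a=1, c=M0/2=0, d=(M1−M0)/(6·2)=5/24, b=Δ0−h0·(2M0+M1)/6=-10/3
seg 1: a=-4, c=M1/2=5/4, d=(M2−M1)/(6·3)=-5/36, b=Δ1−h1·(2M1+M2)/6=-5/6
t_q=11/4 → seg 1, τ=3/4; S=-4+-5/6·τ+5/4·τ²+-5/36·τ³=-1019/256

  seg 0: a=1 b=-10/3 c=0 d=5/24
  seg 1: a=-4 b=-5/6 c=5/4 d=-5/36
S(11/4) = -1019/256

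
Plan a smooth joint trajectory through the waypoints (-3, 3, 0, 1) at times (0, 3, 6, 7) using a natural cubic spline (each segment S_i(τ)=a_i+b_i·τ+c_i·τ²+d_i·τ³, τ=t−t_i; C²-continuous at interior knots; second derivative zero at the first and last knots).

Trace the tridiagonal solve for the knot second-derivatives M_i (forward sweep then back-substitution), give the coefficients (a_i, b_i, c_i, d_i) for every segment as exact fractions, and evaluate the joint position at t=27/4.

  seg 0: a=-3 b=88/29 c=0 d=-10/87
  seg 1: a=3 b=-2/29 c=-30/29 d=7/29
  seg 2: a=0 b=7/29 c=33/29 d=-11/29
S(27/4) = 1227/1856

Δ: Δ0=2, Δ1=-1, Δ2=1
row 1: diag=12, rhs=-18; c'=1/4, d'=-3/2
row 2: denom=8−3·1/4=29/4; d'=(12−3·-3/2)/(29/4)=66/29
back: M2=66/29
back: M1=-3/2−1/4·66/29=-60/29
M: M0=0, M1=-60/29, M2=66/29, M3=0
seg 0: a=-3, c=M0/2=0, d=(M1−M0)/(6·3)=-10/87, b=Δ0−h0·(2M0+M1)/6=88/29
seg 1: a=3, c=M1/2=-30/29, d=(M2−M1)/(6·3)=7/29, b=Δ1−h1·(2M1+M2)/6=-2/29
seg 2: a=0, c=M2/2=33/29, d=(M3−M2)/(6·1)=-11/29, b=Δ2−h2·(2M2+M3)/6=7/29
t_q=27/4 → seg 2, τ=3/4; S=0+7/29·τ+33/29·τ²+-11/29·τ³=1227/1856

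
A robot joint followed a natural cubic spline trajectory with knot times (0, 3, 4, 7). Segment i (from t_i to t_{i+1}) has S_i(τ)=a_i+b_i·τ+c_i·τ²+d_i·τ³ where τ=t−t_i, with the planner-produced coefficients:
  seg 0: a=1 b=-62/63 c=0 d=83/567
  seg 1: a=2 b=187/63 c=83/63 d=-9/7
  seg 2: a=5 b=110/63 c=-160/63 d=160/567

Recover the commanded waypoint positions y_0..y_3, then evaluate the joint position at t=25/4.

y_0 = S_0(0) = a_0 = 1
y_1 = S_1(0) = a_1 = 2
y_2 = S_2(0) = a_2 = 5
y_3 = S_2(3) = -5
t_q=25/4 is in segment 2 (τ=9/4); S_2(τ)=-5/7

y_0=1 y_1=2 y_2=5 y_3=-5
S(25/4) = -5/7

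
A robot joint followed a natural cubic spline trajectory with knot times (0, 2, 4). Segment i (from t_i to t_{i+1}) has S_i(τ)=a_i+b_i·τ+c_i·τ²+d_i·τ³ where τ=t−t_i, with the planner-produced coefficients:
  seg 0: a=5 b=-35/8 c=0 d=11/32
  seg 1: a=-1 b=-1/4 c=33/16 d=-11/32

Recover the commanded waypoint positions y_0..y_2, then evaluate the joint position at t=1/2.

y_0=5 y_1=-1 y_2=4
S(1/2) = 731/256

y_0 = S_0(0) = a_0 = 5
y_1 = S_1(0) = a_1 = -1
y_2 = S_1(2) = 4
t_q=1/2 is in segment 0 (τ=1/2); S_0(τ)=731/256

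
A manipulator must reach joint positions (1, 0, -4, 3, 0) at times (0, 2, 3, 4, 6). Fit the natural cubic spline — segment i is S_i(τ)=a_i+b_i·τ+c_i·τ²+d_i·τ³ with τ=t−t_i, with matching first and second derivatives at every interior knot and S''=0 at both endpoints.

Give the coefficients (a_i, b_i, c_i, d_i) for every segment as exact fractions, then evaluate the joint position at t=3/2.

Δ: Δ0=-1/2, Δ1=-4, Δ2=7, Δ3=-3/2
row 1: diag=6, rhs=-21; c'=1/6, d'=-7/2
row 2: denom=4−1·1/6=23/6; d'=(66−1·-7/2)/(23/6)=417/23
row 3: denom=6−1·6/23=132/23; d'=(-51−1·417/23)/(132/23)=-265/22
back: M3=-265/22
back: M2=417/23−6/23·-265/22=234/11
back: M1=-7/2−1/6·234/11=-155/22
M: M0=0, M1=-155/22, M2=234/11, M3=-265/22, M4=0
seg 0: a=1, c=M0/2=0, d=(M1−M0)/(6·2)=-155/264, b=Δ0−h0·(2M0+M1)/6=61/33
seg 1: a=0, c=M1/2=-155/44, d=(M2−M1)/(6·1)=623/132, b=Δ1−h1·(2M1+M2)/6=-343/66
seg 2: a=-4, c=M2/2=117/11, d=(M3−M2)/(6·1)=-733/132, b=Δ2−h2·(2M2+M3)/6=23/12
seg 3: a=3, c=M3/2=-265/44, d=(M4−M3)/(6·2)=265/264, b=Δ3−h3·(2M3+M4)/6=431/66
t_q=3/2 → seg 0, τ=3/2; S=1+61/33·τ+0·τ²+-155/264·τ³=1261/704

  seg 0: a=1 b=61/33 c=0 d=-155/264
  seg 1: a=0 b=-343/66 c=-155/44 d=623/132
  seg 2: a=-4 b=23/12 c=117/11 d=-733/132
  seg 3: a=3 b=431/66 c=-265/44 d=265/264
S(3/2) = 1261/704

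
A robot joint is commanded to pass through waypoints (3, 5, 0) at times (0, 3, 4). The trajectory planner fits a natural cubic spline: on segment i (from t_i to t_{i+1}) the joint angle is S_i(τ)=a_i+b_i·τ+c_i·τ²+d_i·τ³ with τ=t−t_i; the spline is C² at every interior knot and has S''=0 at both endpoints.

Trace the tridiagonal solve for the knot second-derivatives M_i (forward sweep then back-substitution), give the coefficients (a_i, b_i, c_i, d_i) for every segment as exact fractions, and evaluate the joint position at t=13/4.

  seg 0: a=3 b=67/24 c=0 d=-17/72
  seg 1: a=5 b=-43/12 c=-17/8 d=17/24
S(13/4) = 2039/512

Δ: Δ0=2/3, Δ1=-5
row 1: diag=8, rhs=-34; c'=1/8, d'=-17/4
back: M1=-17/4
M: M0=0, M1=-17/4, M2=0
seg 0: a=3, c=M0/2=0, d=(M1−M0)/(6·3)=-17/72, b=Δ0−h0·(2M0+M1)/6=67/24
seg 1: a=5, c=M1/2=-17/8, d=(M2−M1)/(6·1)=17/24, b=Δ1−h1·(2M1+M2)/6=-43/12
t_q=13/4 → seg 1, τ=1/4; S=5+-43/12·τ+-17/8·τ²+17/24·τ³=2039/512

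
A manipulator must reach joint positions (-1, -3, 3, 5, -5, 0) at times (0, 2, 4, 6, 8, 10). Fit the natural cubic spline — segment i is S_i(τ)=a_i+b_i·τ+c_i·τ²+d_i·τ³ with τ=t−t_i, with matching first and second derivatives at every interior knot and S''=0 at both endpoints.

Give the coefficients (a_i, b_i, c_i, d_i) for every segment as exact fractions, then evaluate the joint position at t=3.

Δ: Δ0=-1, Δ1=3, Δ2=1, Δ3=-5, Δ4=5/2
row 1: diag=8, rhs=24; c'=1/4, d'=3
row 2: denom=8−2·1/4=15/2; d'=(-12−2·3)/(15/2)=-12/5
row 3: denom=8−2·4/15=112/15; d'=(-36−2·-12/5)/(112/15)=-117/28
row 4: denom=8−2·15/56=209/28; d'=(45−2·-117/28)/(209/28)=1494/209
back: M4=1494/209
back: M3=-117/28−15/56·1494/209=-2547/418
back: M2=-12/5−4/15·-2547/418=-162/209
back: M1=3−1/4·-162/209=1335/418
M: M0=0, M1=1335/418, M2=-162/209, M3=-2547/418, M4=1494/209, M5=0
seg 0: a=-1, c=M0/2=0, d=(M1−M0)/(6·2)=445/1672, b=Δ0−h0·(2M0+M1)/6=-863/418
seg 1: a=-3, c=M1/2=1335/836, d=(M2−M1)/(6·2)=-553/1672, b=Δ1−h1·(2M1+M2)/6=236/209
seg 2: a=3, c=M2/2=-81/209, d=(M3−M2)/(6·2)=-39/88, b=Δ2−h2·(2M2+M3)/6=1483/418
seg 3: a=5, c=M3/2=-2547/836, d=(M4−M3)/(6·2)=1845/1672, b=Δ3−h3·(2M3+M4)/6=-694/209
seg 4: a=-5, c=M4/2=747/209, d=(M5−M4)/(6·2)=-249/418, b=Δ4−h4·(2M4+M5)/6=-947/418
t_q=3 → seg 1, τ=1; S=-3+236/209·τ+1335/836·τ²+-553/1672·τ³=-1011/1672

  seg 0: a=-1 b=-863/418 c=0 d=445/1672
  seg 1: a=-3 b=236/209 c=1335/836 d=-553/1672
  seg 2: a=3 b=1483/418 c=-81/209 d=-39/88
  seg 3: a=5 b=-694/209 c=-2547/836 d=1845/1672
  seg 4: a=-5 b=-947/418 c=747/209 d=-249/418
S(3) = -1011/1672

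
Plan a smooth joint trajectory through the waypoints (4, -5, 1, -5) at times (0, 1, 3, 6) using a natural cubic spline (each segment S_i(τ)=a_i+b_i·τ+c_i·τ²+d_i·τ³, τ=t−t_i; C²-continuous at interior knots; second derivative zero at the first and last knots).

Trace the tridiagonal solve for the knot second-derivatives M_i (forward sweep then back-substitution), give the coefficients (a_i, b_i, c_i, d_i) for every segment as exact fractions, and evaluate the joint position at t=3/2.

  seg 0: a=4 b=-317/28 c=0 d=65/28
  seg 1: a=-5 b=-61/14 c=195/28 d=-23/14
  seg 2: a=1 b=53/14 c=-81/28 d=9/28
S(3/2) = -79/14

Δ: Δ0=-9, Δ1=3, Δ2=-2
row 1: diag=6, rhs=72; c'=1/3, d'=12
row 2: denom=10−2·1/3=28/3; d'=(-30−2·12)/(28/3)=-81/14
back: M2=-81/14
back: M1=12−1/3·-81/14=195/14
M: M0=0, M1=195/14, M2=-81/14, M3=0
seg 0: a=4, c=M0/2=0, d=(M1−M0)/(6·1)=65/28, b=Δ0−h0·(2M0+M1)/6=-317/28
seg 1: a=-5, c=M1/2=195/28, d=(M2−M1)/(6·2)=-23/14, b=Δ1−h1·(2M1+M2)/6=-61/14
seg 2: a=1, c=M2/2=-81/28, d=(M3−M2)/(6·3)=9/28, b=Δ2−h2·(2M2+M3)/6=53/14
t_q=3/2 → seg 1, τ=1/2; S=-5+-61/14·τ+195/28·τ²+-23/14·τ³=-79/14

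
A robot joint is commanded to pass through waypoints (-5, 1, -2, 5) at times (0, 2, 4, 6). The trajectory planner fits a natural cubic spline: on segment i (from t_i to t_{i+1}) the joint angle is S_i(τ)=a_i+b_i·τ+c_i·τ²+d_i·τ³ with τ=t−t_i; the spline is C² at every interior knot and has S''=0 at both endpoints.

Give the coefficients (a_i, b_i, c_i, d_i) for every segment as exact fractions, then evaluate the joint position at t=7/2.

  seg 0: a=-5 b=68/15 c=0 d=-23/60
  seg 1: a=1 b=-1/15 c=-23/10 d=19/24
  seg 2: a=-2 b=7/30 c=49/20 d=-49/120
S(7/2) = -513/320

Δ: Δ0=3, Δ1=-3/2, Δ2=7/2
row 1: diag=8, rhs=-27; c'=1/4, d'=-27/8
row 2: denom=8−2·1/4=15/2; d'=(30−2·-27/8)/(15/2)=49/10
back: M2=49/10
back: M1=-27/8−1/4·49/10=-23/5
M: M0=0, M1=-23/5, M2=49/10, M3=0
seg 0: a=-5, c=M0/2=0, d=(M1−M0)/(6·2)=-23/60, b=Δ0−h0·(2M0+M1)/6=68/15
seg 1: a=1, c=M1/2=-23/10, d=(M2−M1)/(6·2)=19/24, b=Δ1−h1·(2M1+M2)/6=-1/15
seg 2: a=-2, c=M2/2=49/20, d=(M3−M2)/(6·2)=-49/120, b=Δ2−h2·(2M2+M3)/6=7/30
t_q=7/2 → seg 1, τ=3/2; S=1+-1/15·τ+-23/10·τ²+19/24·τ³=-513/320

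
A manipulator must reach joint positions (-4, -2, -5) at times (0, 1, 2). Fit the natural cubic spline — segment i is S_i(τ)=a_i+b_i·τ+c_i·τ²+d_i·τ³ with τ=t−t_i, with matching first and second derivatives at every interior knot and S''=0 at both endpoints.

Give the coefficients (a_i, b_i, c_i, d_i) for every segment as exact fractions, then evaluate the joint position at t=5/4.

  seg 0: a=-4 b=13/4 c=0 d=-5/4
  seg 1: a=-2 b=-1/2 c=-15/4 d=5/4
S(5/4) = -599/256

Δ: Δ0=2, Δ1=-3
row 1: diag=4, rhs=-30; c'=1/4, d'=-15/2
back: M1=-15/2
M: M0=0, M1=-15/2, M2=0
seg 0: a=-4, c=M0/2=0, d=(M1−M0)/(6·1)=-5/4, b=Δ0−h0·(2M0+M1)/6=13/4
seg 1: a=-2, c=M1/2=-15/4, d=(M2−M1)/(6·1)=5/4, b=Δ1−h1·(2M1+M2)/6=-1/2
t_q=5/4 → seg 1, τ=1/4; S=-2+-1/2·τ+-15/4·τ²+5/4·τ³=-599/256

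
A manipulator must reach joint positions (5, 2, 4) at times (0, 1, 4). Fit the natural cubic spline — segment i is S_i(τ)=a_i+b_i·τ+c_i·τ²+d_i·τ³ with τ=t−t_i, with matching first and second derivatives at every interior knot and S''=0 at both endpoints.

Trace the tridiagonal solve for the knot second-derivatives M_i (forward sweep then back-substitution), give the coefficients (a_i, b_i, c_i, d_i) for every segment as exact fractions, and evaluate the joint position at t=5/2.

Δ: Δ0=-3, Δ1=2/3
row 1: diag=8, rhs=22; c'=3/8, d'=11/4
back: M1=11/4
M: M0=0, M1=11/4, M2=0
seg 0: a=5, c=M0/2=0, d=(M1−M0)/(6·1)=11/24, b=Δ0−h0·(2M0+M1)/6=-83/24
seg 1: a=2, c=M1/2=11/8, d=(M2−M1)/(6·3)=-11/72, b=Δ1−h1·(2M1+M2)/6=-25/12
t_q=5/2 → seg 1, τ=3/2; S=2+-25/12·τ+11/8·τ²+-11/72·τ³=93/64

  seg 0: a=5 b=-83/24 c=0 d=11/24
  seg 1: a=2 b=-25/12 c=11/8 d=-11/72
S(5/2) = 93/64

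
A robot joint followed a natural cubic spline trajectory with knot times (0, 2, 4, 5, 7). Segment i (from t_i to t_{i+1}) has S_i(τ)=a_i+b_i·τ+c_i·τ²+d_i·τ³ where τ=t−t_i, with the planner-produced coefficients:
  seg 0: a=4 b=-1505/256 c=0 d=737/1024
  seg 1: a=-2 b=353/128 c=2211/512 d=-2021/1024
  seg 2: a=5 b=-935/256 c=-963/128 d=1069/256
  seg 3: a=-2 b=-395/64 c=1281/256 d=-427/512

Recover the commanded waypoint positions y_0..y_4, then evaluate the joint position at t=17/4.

y_0=4 y_1=-2 y_2=5 y_3=-2 y_4=-1
S(17/4) = 60325/16384

y_0 = S_0(0) = a_0 = 4
y_1 = S_1(0) = a_1 = -2
y_2 = S_2(0) = a_2 = 5
y_3 = S_3(0) = a_3 = -2
y_4 = S_3(2) = -1
t_q=17/4 is in segment 2 (τ=1/4); S_2(τ)=60325/16384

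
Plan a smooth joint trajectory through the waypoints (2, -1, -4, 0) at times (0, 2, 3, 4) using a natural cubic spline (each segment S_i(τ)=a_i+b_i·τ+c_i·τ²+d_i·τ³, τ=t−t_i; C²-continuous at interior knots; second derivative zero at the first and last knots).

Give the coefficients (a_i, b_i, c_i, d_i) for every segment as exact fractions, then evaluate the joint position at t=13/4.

Δ: Δ0=-3/2, Δ1=-3, Δ2=4
row 1: diag=6, rhs=-9; c'=1/6, d'=-3/2
row 2: denom=4−1·1/6=23/6; d'=(42−1·-3/2)/(23/6)=261/23
back: M2=261/23
back: M1=-3/2−1/6·261/23=-78/23
M: M0=0, M1=-78/23, M2=261/23, M3=0
seg 0: a=2, c=M0/2=0, d=(M1−M0)/(6·2)=-13/46, b=Δ0−h0·(2M0+M1)/6=-17/46
seg 1: a=-1, c=M1/2=-39/23, d=(M2−M1)/(6·1)=113/46, b=Δ1−h1·(2M1+M2)/6=-173/46
seg 2: a=-4, c=M2/2=261/46, d=(M3−M2)/(6·1)=-87/46, b=Δ2−h2·(2M2+M3)/6=5/23
t_q=13/4 → seg 2, τ=1/4; S=-4+5/23·τ+261/46·τ²+-87/46·τ³=-10659/2944

  seg 0: a=2 b=-17/46 c=0 d=-13/46
  seg 1: a=-1 b=-173/46 c=-39/23 d=113/46
  seg 2: a=-4 b=5/23 c=261/46 d=-87/46
S(13/4) = -10659/2944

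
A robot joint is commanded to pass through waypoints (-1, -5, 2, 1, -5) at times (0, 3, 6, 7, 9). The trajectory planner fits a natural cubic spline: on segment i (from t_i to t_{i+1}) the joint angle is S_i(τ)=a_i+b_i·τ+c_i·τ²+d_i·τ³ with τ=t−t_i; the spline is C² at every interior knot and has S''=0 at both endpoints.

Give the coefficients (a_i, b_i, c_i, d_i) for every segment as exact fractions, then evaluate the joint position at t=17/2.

Δ: Δ0=-4/3, Δ1=7/3, Δ2=-1, Δ3=-3
row 1: diag=12, rhs=22; c'=1/4, d'=11/6
row 2: denom=8−3·1/4=29/4; d'=(-20−3·11/6)/(29/4)=-102/29
row 3: denom=6−1·4/29=170/29; d'=(-12−1·-102/29)/(170/29)=-123/85
back: M3=-123/85
back: M2=-102/29−4/29·-123/85=-282/85
back: M1=11/6−1/4·-282/85=679/255
M: M0=0, M1=679/255, M2=-282/85, M3=-123/85, M4=0
seg 0: a=-1, c=M0/2=0, d=(M1−M0)/(6·3)=679/4590, b=Δ0−h0·(2M0+M1)/6=-453/170
seg 1: a=-5, c=M1/2=679/510, d=(M2−M1)/(6·3)=-305/918, b=Δ1−h1·(2M1+M2)/6=113/85
seg 2: a=2, c=M2/2=-141/85, d=(M3−M2)/(6·1)=53/170, b=Δ2−h2·(2M2+M3)/6=59/170
seg 3: a=1, c=M3/2=-123/170, d=(M4−M3)/(6·2)=41/340, b=Δ3−h3·(2M3+M4)/6=-173/85
t_q=17/2 → seg 3, τ=3/2; S=1+-173/85·τ+-123/170·τ²+41/340·τ³=-1781/544

  seg 0: a=-1 b=-453/170 c=0 d=679/4590
  seg 1: a=-5 b=113/85 c=679/510 d=-305/918
  seg 2: a=2 b=59/170 c=-141/85 d=53/170
  seg 3: a=1 b=-173/85 c=-123/170 d=41/340
S(17/2) = -1781/544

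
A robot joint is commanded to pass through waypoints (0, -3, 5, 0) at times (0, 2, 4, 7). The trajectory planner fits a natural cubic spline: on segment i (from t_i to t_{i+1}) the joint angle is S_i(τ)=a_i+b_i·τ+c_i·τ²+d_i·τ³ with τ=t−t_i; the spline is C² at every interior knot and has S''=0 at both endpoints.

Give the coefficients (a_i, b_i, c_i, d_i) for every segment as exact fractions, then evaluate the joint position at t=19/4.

Δ: Δ0=-3/2, Δ1=4, Δ2=-5/3
row 1: diag=8, rhs=33; c'=1/4, d'=33/8
row 2: denom=10−2·1/4=19/2; d'=(-34−2·33/8)/(19/2)=-169/38
back: M2=-169/38
back: M1=33/8−1/4·-169/38=199/38
M: M0=0, M1=199/38, M2=-169/38, M3=0
seg 0: a=0, c=M0/2=0, d=(M1−M0)/(6·2)=199/456, b=Δ0−h0·(2M0+M1)/6=-185/57
seg 1: a=-3, c=M1/2=199/76, d=(M2−M1)/(6·2)=-46/57, b=Δ1−h1·(2M1+M2)/6=227/114
seg 2: a=5, c=M2/2=-169/76, d=(M3−M2)/(6·3)=169/684, b=Δ2−h2·(2M2+M3)/6=317/114
t_q=19/4 → seg 2, τ=3/4; S=5+317/114·τ+-169/76·τ²+169/684·τ³=28887/4864

  seg 0: a=0 b=-185/57 c=0 d=199/456
  seg 1: a=-3 b=227/114 c=199/76 d=-46/57
  seg 2: a=5 b=317/114 c=-169/76 d=169/684
S(19/4) = 28887/4864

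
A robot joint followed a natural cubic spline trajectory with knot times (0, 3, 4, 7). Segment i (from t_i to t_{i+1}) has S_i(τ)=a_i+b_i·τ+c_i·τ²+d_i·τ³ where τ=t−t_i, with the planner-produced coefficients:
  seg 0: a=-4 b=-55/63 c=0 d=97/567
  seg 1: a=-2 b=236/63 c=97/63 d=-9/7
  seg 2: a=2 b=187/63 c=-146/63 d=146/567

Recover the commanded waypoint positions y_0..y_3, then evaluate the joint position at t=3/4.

y_0 = S_0(0) = a_0 = -4
y_1 = S_1(0) = a_1 = -2
y_2 = S_2(0) = a_2 = 2
y_3 = S_2(3) = -3
t_q=3/4 is in segment 0 (τ=3/4); S_0(τ)=-2053/448

y_0=-4 y_1=-2 y_2=2 y_3=-3
S(3/4) = -2053/448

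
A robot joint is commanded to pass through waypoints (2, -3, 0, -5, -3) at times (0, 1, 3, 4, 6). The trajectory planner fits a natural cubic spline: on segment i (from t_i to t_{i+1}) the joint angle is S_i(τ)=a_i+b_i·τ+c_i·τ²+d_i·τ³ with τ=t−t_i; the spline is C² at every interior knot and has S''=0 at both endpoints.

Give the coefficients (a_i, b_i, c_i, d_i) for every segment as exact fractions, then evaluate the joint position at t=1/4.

  seg 0: a=2 b=-2495/372 c=0 d=635/372
  seg 1: a=-3 b=-295/186 c=635/124 d=-1331/744
  seg 2: a=0 b=-239/93 c=-174/31 d=296/93
  seg 3: a=-5 b=-395/93 c=122/31 d=-61/93
S(1/4) = 2777/7936

Δ: Δ0=-5, Δ1=3/2, Δ2=-5, Δ3=1
row 1: diag=6, rhs=39; c'=1/3, d'=13/2
row 2: denom=6−2·1/3=16/3; d'=(-39−2·13/2)/(16/3)=-39/4
row 3: denom=6−1·3/16=93/16; d'=(36−1·-39/4)/(93/16)=244/31
back: M3=244/31
back: M2=-39/4−3/16·244/31=-348/31
back: M1=13/2−1/3·-348/31=635/62
M: M0=0, M1=635/62, M2=-348/31, M3=244/31, M4=0
seg 0: a=2, c=M0/2=0, d=(M1−M0)/(6·1)=635/372, b=Δ0−h0·(2M0+M1)/6=-2495/372
seg 1: a=-3, c=M1/2=635/124, d=(M2−M1)/(6·2)=-1331/744, b=Δ1−h1·(2M1+M2)/6=-295/186
seg 2: a=0, c=M2/2=-174/31, d=(M3−M2)/(6·1)=296/93, b=Δ2−h2·(2M2+M3)/6=-239/93
seg 3: a=-5, c=M3/2=122/31, d=(M4−M3)/(6·2)=-61/93, b=Δ3−h3·(2M3+M4)/6=-395/93
t_q=1/4 → seg 0, τ=1/4; S=2+-2495/372·τ+0·τ²+635/372·τ³=2777/7936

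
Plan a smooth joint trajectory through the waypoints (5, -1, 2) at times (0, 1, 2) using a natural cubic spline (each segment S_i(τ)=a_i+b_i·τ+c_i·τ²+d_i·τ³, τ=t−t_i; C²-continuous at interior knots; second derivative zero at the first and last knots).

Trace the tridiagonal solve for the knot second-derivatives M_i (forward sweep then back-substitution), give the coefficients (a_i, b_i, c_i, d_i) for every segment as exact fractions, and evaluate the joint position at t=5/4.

  seg 0: a=5 b=-33/4 c=0 d=9/4
  seg 1: a=-1 b=-3/2 c=27/4 d=-9/4
S(5/4) = -253/256

Δ: Δ0=-6, Δ1=3
row 1: diag=4, rhs=54; c'=1/4, d'=27/2
back: M1=27/2
M: M0=0, M1=27/2, M2=0
seg 0: a=5, c=M0/2=0, d=(M1−M0)/(6·1)=9/4, b=Δ0−h0·(2M0+M1)/6=-33/4
seg 1: a=-1, c=M1/2=27/4, d=(M2−M1)/(6·1)=-9/4, b=Δ1−h1·(2M1+M2)/6=-3/2
t_q=5/4 → seg 1, τ=1/4; S=-1+-3/2·τ+27/4·τ²+-9/4·τ³=-253/256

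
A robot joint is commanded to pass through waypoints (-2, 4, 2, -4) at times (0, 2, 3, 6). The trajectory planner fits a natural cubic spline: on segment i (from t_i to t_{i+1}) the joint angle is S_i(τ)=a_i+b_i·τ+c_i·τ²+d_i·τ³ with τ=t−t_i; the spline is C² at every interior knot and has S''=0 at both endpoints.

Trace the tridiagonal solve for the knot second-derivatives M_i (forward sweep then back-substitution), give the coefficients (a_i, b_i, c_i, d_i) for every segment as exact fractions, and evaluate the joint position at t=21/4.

  seg 0: a=-2 b=221/47 c=0 d=-20/47
  seg 1: a=4 b=-19/47 c=-120/47 d=45/47
  seg 2: a=2 b=-124/47 c=15/47 d=-5/141
S(21/4) = -8195/3008

Δ: Δ0=3, Δ1=-2, Δ2=-2
row 1: diag=6, rhs=-30; c'=1/6, d'=-5
row 2: denom=8−1·1/6=47/6; d'=(0−1·-5)/(47/6)=30/47
back: M2=30/47
back: M1=-5−1/6·30/47=-240/47
M: M0=0, M1=-240/47, M2=30/47, M3=0
seg 0: a=-2, c=M0/2=0, d=(M1−M0)/(6·2)=-20/47, b=Δ0−h0·(2M0+M1)/6=221/47
seg 1: a=4, c=M1/2=-120/47, d=(M2−M1)/(6·1)=45/47, b=Δ1−h1·(2M1+M2)/6=-19/47
seg 2: a=2, c=M2/2=15/47, d=(M3−M2)/(6·3)=-5/141, b=Δ2−h2·(2M2+M3)/6=-124/47
t_q=21/4 → seg 2, τ=9/4; S=2+-124/47·τ+15/47·τ²+-5/141·τ³=-8195/3008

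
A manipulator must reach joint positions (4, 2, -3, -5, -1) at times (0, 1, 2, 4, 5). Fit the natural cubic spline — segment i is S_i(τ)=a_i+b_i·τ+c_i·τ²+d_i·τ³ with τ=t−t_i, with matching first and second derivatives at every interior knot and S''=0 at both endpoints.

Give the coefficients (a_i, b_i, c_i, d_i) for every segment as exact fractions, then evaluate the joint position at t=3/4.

Δ: Δ0=-2, Δ1=-5, Δ2=-1, Δ3=4
row 1: diag=4, rhs=-18; c'=1/4, d'=-9/2
row 2: denom=6−1·1/4=23/4; d'=(24−1·-9/2)/(23/4)=114/23
row 3: denom=6−2·8/23=122/23; d'=(30−2·114/23)/(122/23)=231/61
back: M3=231/61
back: M2=114/23−8/23·231/61=222/61
back: M1=-9/2−1/4·222/61=-330/61
M: M0=0, M1=-330/61, M2=222/61, M3=231/61, M4=0
seg 0: a=4, c=M0/2=0, d=(M1−M0)/(6·1)=-55/61, b=Δ0−h0·(2M0+M1)/6=-67/61
seg 1: a=2, c=M1/2=-165/61, d=(M2−M1)/(6·1)=92/61, b=Δ1−h1·(2M1+M2)/6=-232/61
seg 2: a=-3, c=M2/2=111/61, d=(M3−M2)/(6·2)=3/244, b=Δ2−h2·(2M2+M3)/6=-286/61
seg 3: a=-5, c=M3/2=231/122, d=(M4−M3)/(6·1)=-77/122, b=Δ3−h3·(2M3+M4)/6=167/61
t_q=3/4 → seg 0, τ=3/4; S=4+-67/61·τ+0·τ²+-55/61·τ³=10915/3904

  seg 0: a=4 b=-67/61 c=0 d=-55/61
  seg 1: a=2 b=-232/61 c=-165/61 d=92/61
  seg 2: a=-3 b=-286/61 c=111/61 d=3/244
  seg 3: a=-5 b=167/61 c=231/122 d=-77/122
S(3/4) = 10915/3904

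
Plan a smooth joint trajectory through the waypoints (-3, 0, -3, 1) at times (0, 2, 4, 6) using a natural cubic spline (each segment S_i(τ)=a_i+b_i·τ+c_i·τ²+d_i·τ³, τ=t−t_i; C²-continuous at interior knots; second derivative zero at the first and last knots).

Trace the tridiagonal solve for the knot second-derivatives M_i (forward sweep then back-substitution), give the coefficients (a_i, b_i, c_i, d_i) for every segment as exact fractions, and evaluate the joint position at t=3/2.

  seg 0: a=-3 b=38/15 c=0 d=-31/120
  seg 1: a=0 b=-17/30 c=-31/20 d=13/24
  seg 2: a=-3 b=-4/15 c=17/10 d=-17/60
S(3/2) = -23/320

Δ: Δ0=3/2, Δ1=-3/2, Δ2=2
row 1: diag=8, rhs=-18; c'=1/4, d'=-9/4
row 2: denom=8−2·1/4=15/2; d'=(21−2·-9/4)/(15/2)=17/5
back: M2=17/5
back: M1=-9/4−1/4·17/5=-31/10
M: M0=0, M1=-31/10, M2=17/5, M3=0
seg 0: a=-3, c=M0/2=0, d=(M1−M0)/(6·2)=-31/120, b=Δ0−h0·(2M0+M1)/6=38/15
seg 1: a=0, c=M1/2=-31/20, d=(M2−M1)/(6·2)=13/24, b=Δ1−h1·(2M1+M2)/6=-17/30
seg 2: a=-3, c=M2/2=17/10, d=(M3−M2)/(6·2)=-17/60, b=Δ2−h2·(2M2+M3)/6=-4/15
t_q=3/2 → seg 0, τ=3/2; S=-3+38/15·τ+0·τ²+-31/120·τ³=-23/320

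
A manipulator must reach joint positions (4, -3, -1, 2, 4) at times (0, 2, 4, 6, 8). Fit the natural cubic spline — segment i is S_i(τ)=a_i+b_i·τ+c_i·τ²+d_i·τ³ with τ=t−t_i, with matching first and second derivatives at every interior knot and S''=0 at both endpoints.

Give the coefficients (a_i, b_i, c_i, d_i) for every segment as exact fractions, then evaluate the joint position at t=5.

  seg 0: a=4 b=-261/56 c=0 d=65/224
  seg 1: a=-3 b=-33/28 c=195/112 d=-73/224
  seg 2: a=-1 b=15/8 c=-3/14 d=3/224
  seg 3: a=2 b=33/28 c=-15/112 d=5/224
S(5) = 151/224

Δ: Δ0=-7/2, Δ1=1, Δ2=3/2, Δ3=1
row 1: diag=8, rhs=27; c'=1/4, d'=27/8
row 2: denom=8−2·1/4=15/2; d'=(3−2·27/8)/(15/2)=-1/2
row 3: denom=8−2·4/15=112/15; d'=(-3−2·-1/2)/(112/15)=-15/56
back: M3=-15/56
back: M2=-1/2−4/15·-15/56=-3/7
back: M1=27/8−1/4·-3/7=195/56
M: M0=0, M1=195/56, M2=-3/7, M3=-15/56, M4=0
seg 0: a=4, c=M0/2=0, d=(M1−M0)/(6·2)=65/224, b=Δ0−h0·(2M0+M1)/6=-261/56
seg 1: a=-3, c=M1/2=195/112, d=(M2−M1)/(6·2)=-73/224, b=Δ1−h1·(2M1+M2)/6=-33/28
seg 2: a=-1, c=M2/2=-3/14, d=(M3−M2)/(6·2)=3/224, b=Δ2−h2·(2M2+M3)/6=15/8
seg 3: a=2, c=M3/2=-15/112, d=(M4−M3)/(6·2)=5/224, b=Δ3−h3·(2M3+M4)/6=33/28
t_q=5 → seg 2, τ=1; S=-1+15/8·τ+-3/14·τ²+3/224·τ³=151/224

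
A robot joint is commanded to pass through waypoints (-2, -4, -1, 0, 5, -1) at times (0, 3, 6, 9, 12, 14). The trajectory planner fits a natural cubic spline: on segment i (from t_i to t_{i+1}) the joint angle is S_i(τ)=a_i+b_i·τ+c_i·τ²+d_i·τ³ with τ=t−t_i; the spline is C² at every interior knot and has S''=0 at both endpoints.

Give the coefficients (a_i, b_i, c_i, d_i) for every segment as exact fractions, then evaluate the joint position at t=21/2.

  seg 0: a=-2 b=-1876/1545 c=0 d=94/1545
  seg 1: a=-4 b=662/1545 c=282/515 d=-331/2781
  seg 2: a=-1 b=773/1545 c=-809/1545 d=241/1545
  seg 3: a=0 b=2426/1545 c=272/309 d=-3931/13905
  seg 4: a=5 b=-1207/1545 c=-857/515 d=857/3090
S(21/2) = 13933/4120

Δ: Δ0=-2/3, Δ1=1, Δ2=1/3, Δ3=5/3, Δ4=-3
row 1: diag=12, rhs=10; c'=1/4, d'=5/6
row 2: denom=12−3·1/4=45/4; d'=(-4−3·5/6)/(45/4)=-26/45
row 3: denom=12−3·4/15=56/5; d'=(8−3·-26/45)/(56/5)=73/84
row 4: denom=10−3·15/56=515/56; d'=(-28−3·73/84)/(515/56)=-1714/515
back: M4=-1714/515
back: M3=73/84−15/56·-1714/515=544/309
back: M2=-26/45−4/15·544/309=-1618/1545
back: M1=5/6−1/4·-1618/1545=564/515
M: M0=0, M1=564/515, M2=-1618/1545, M3=544/309, M4=-1714/515, M5=0
seg 0: a=-2, c=M0/2=0, d=(M1−M0)/(6·3)=94/1545, b=Δ0−h0·(2M0+M1)/6=-1876/1545
seg 1: a=-4, c=M1/2=282/515, d=(M2−M1)/(6·3)=-331/2781, b=Δ1−h1·(2M1+M2)/6=662/1545
seg 2: a=-1, c=M2/2=-809/1545, d=(M3−M2)/(6·3)=241/1545, b=Δ2−h2·(2M2+M3)/6=773/1545
seg 3: a=0, c=M3/2=272/309, d=(M4−M3)/(6·3)=-3931/13905, b=Δ3−h3·(2M3+M4)/6=2426/1545
seg 4: a=5, c=M4/2=-857/515, d=(M5−M4)/(6·2)=857/3090, b=Δ4−h4·(2M4+M5)/6=-1207/1545
t_q=21/2 → seg 3, τ=3/2; S=0+2426/1545·τ+272/309·τ²+-3931/13905·τ³=13933/4120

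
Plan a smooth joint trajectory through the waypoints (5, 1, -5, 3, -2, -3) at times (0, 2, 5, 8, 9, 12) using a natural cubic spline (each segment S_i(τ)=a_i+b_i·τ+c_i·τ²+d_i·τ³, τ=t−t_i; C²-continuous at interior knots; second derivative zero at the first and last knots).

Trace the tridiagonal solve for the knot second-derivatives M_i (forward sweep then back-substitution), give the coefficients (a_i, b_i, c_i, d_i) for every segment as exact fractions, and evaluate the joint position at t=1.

  seg 0: a=5 b=-26/17 c=0 d=-2/17
  seg 1: a=1 b=-50/17 c=-12/17 d=52/153
  seg 2: a=-5 b=2 c=40/17 d=-326/459
  seg 3: a=3 b=-52/17 c=-206/51 d=107/51
  seg 4: a=-2 b=-247/51 c=115/51 d=-115/459
S(1) = 57/17

Δ: Δ0=-2, Δ1=-2, Δ2=8/3, Δ3=-5, Δ4=-1/3
row 1: diag=10, rhs=0; c'=3/10, d'=0
row 2: denom=12−3·3/10=111/10; d'=(28−3·0)/(111/10)=280/111
row 3: denom=8−3·10/37=266/37; d'=(-46−3·280/111)/(266/37)=-991/133
row 4: denom=8−1·37/266=2091/266; d'=(28−1·-991/133)/(2091/266)=230/51
back: M4=230/51
back: M3=-991/133−37/266·230/51=-412/51
back: M2=280/111−10/37·-412/51=80/17
back: M1=0−3/10·80/17=-24/17
M: M0=0, M1=-24/17, M2=80/17, M3=-412/51, M4=230/51, M5=0
seg 0: a=5, c=M0/2=0, d=(M1−M0)/(6·2)=-2/17, b=Δ0−h0·(2M0+M1)/6=-26/17
seg 1: a=1, c=M1/2=-12/17, d=(M2−M1)/(6·3)=52/153, b=Δ1−h1·(2M1+M2)/6=-50/17
seg 2: a=-5, c=M2/2=40/17, d=(M3−M2)/(6·3)=-326/459, b=Δ2−h2·(2M2+M3)/6=2
seg 3: a=3, c=M3/2=-206/51, d=(M4−M3)/(6·1)=107/51, b=Δ3−h3·(2M3+M4)/6=-52/17
seg 4: a=-2, c=M4/2=115/51, d=(M5−M4)/(6·3)=-115/459, b=Δ4−h4·(2M4+M5)/6=-247/51
t_q=1 → seg 0, τ=1; S=5+-26/17·τ+0·τ²+-2/17·τ³=57/17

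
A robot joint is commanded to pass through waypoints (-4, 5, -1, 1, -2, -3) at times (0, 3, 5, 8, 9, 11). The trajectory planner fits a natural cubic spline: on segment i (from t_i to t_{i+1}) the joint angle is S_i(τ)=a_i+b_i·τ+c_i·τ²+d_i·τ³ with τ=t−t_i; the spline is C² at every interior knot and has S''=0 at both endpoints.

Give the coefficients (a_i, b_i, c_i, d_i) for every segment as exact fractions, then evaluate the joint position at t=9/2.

  seg 0: a=-4 b=20879/3972 c=0 d=-8963/35748
  seg 1: a=5 b=-3005/1986 c=-8963/3972 d=3005/3972
  seg 2: a=-1 b=-967/662 c=9067/3972 d=-18751/35748
  seg 3: a=1 b=-2551/1324 c=-807/331 d=1807/1324
  seg 4: a=-2 b=-1793/662 c=2193/1324 d=-731/2648
S(9/2) = 2187/10592

Δ: Δ0=3, Δ1=-3, Δ2=2/3, Δ3=-3, Δ4=-1/2
row 1: diag=10, rhs=-36; c'=1/5, d'=-18/5
row 2: denom=10−2·1/5=48/5; d'=(22−2·-18/5)/(48/5)=73/24
row 3: denom=8−3·5/16=113/16; d'=(-22−3·73/24)/(113/16)=-498/113
row 4: denom=6−1·16/113=662/113; d'=(15−1·-498/113)/(662/113)=2193/662
back: M4=2193/662
back: M3=-498/113−16/113·2193/662=-1614/331
back: M2=73/24−5/16·-1614/331=9067/1986
back: M1=-18/5−1/5·9067/1986=-8963/1986
M: M0=0, M1=-8963/1986, M2=9067/1986, M3=-1614/331, M4=2193/662, M5=0
seg 0: a=-4, c=M0/2=0, d=(M1−M0)/(6·3)=-8963/35748, b=Δ0−h0·(2M0+M1)/6=20879/3972
seg 1: a=5, c=M1/2=-8963/3972, d=(M2−M1)/(6·2)=3005/3972, b=Δ1−h1·(2M1+M2)/6=-3005/1986
seg 2: a=-1, c=M2/2=9067/3972, d=(M3−M2)/(6·3)=-18751/35748, b=Δ2−h2·(2M2+M3)/6=-967/662
seg 3: a=1, c=M3/2=-807/331, d=(M4−M3)/(6·1)=1807/1324, b=Δ3−h3·(2M3+M4)/6=-2551/1324
seg 4: a=-2, c=M4/2=2193/1324, d=(M5−M4)/(6·2)=-731/2648, b=Δ4−h4·(2M4+M5)/6=-1793/662
t_q=9/2 → seg 1, τ=3/2; S=5+-3005/1986·τ+-8963/3972·τ²+3005/3972·τ³=2187/10592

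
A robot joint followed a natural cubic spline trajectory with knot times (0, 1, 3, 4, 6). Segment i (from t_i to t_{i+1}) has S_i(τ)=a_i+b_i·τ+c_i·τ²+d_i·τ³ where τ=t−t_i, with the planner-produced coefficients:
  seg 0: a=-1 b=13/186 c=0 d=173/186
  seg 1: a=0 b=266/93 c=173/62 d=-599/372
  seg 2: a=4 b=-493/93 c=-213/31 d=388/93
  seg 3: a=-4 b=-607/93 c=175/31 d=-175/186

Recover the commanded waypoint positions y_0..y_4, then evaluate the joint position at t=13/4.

y_0 = S_0(0) = a_0 = -1
y_1 = S_1(0) = a_1 = 0
y_2 = S_2(0) = a_2 = 4
y_3 = S_3(0) = a_3 = -4
y_4 = S_3(2) = -2
t_q=13/4 is in segment 2 (τ=1/4); S_2(τ)=573/248

y_0=-1 y_1=0 y_2=4 y_3=-4 y_4=-2
S(13/4) = 573/248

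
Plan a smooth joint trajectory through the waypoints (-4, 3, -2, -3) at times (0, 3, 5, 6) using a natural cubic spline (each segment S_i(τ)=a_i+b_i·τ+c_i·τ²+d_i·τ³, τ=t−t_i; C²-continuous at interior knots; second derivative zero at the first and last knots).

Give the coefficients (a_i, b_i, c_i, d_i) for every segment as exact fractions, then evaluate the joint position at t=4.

Δ: Δ0=7/3, Δ1=-5/2, Δ2=-1
row 1: diag=10, rhs=-29; c'=1/5, d'=-29/10
row 2: denom=6−2·1/5=28/5; d'=(9−2·-29/10)/(28/5)=37/14
back: M2=37/14
back: M1=-29/10−1/5·37/14=-24/7
M: M0=0, M1=-24/7, M2=37/14, M3=0
seg 0: a=-4, c=M0/2=0, d=(M1−M0)/(6·3)=-4/21, b=Δ0−h0·(2M0+M1)/6=85/21
seg 1: a=3, c=M1/2=-12/7, d=(M2−M1)/(6·2)=85/168, b=Δ1−h1·(2M1+M2)/6=-23/21
seg 2: a=-2, c=M2/2=37/28, d=(M3−M2)/(6·1)=-37/84, b=Δ2−h2·(2M2+M3)/6=-79/42
t_q=4 → seg 1, τ=1; S=3+-23/21·τ+-12/7·τ²+85/168·τ³=39/56

  seg 0: a=-4 b=85/21 c=0 d=-4/21
  seg 1: a=3 b=-23/21 c=-12/7 d=85/168
  seg 2: a=-2 b=-79/42 c=37/28 d=-37/84
S(4) = 39/56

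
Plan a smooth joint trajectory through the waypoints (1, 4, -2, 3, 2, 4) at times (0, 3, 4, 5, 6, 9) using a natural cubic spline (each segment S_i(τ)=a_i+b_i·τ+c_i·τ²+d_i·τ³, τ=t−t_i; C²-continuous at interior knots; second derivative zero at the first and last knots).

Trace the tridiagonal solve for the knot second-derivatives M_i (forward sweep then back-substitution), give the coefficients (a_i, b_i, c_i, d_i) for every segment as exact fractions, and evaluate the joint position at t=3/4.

  seg 0: a=1 b=4505/897 c=0 d=-3608/8073
  seg 1: a=4 b=-6319/897 c=-3608/897 d=1515/299
  seg 2: a=-2 b=100/897 c=10027/897 d=-434/69
  seg 3: a=3 b=1076/299 c=-6899/897 d=2774/897
  seg 4: a=2 b=-2248/897 c=1423/897 d=-1423/8073
S(3/4) = 10951/2392

Δ: Δ0=1, Δ1=-6, Δ2=5, Δ3=-1, Δ4=2/3
row 1: diag=8, rhs=-42; c'=1/8, d'=-21/4
row 2: denom=4−1·1/8=31/8; d'=(66−1·-21/4)/(31/8)=570/31
row 3: denom=4−1·8/31=116/31; d'=(-36−1·570/31)/(116/31)=-843/58
row 4: denom=8−1·31/116=897/116; d'=(10−1·-843/58)/(897/116)=2846/897
back: M4=2846/897
back: M3=-843/58−31/116·2846/897=-13798/897
back: M2=570/31−8/31·-13798/897=20054/897
back: M1=-21/4−1/8·20054/897=-7216/897
M: M0=0, M1=-7216/897, M2=20054/897, M3=-13798/897, M4=2846/897, M5=0
seg 0: a=1, c=M0/2=0, d=(M1−M0)/(6·3)=-3608/8073, b=Δ0−h0·(2M0+M1)/6=4505/897
seg 1: a=4, c=M1/2=-3608/897, d=(M2−M1)/(6·1)=1515/299, b=Δ1−h1·(2M1+M2)/6=-6319/897
seg 2: a=-2, c=M2/2=10027/897, d=(M3−M2)/(6·1)=-434/69, b=Δ2−h2·(2M2+M3)/6=100/897
seg 3: a=3, c=M3/2=-6899/897, d=(M4−M3)/(6·1)=2774/897, b=Δ3−h3·(2M3+M4)/6=1076/299
seg 4: a=2, c=M4/2=1423/897, d=(M5−M4)/(6·3)=-1423/8073, b=Δ4−h4·(2M4+M5)/6=-2248/897
t_q=3/4 → seg 0, τ=3/4; S=1+4505/897·τ+0·τ²+-3608/8073·τ³=10951/2392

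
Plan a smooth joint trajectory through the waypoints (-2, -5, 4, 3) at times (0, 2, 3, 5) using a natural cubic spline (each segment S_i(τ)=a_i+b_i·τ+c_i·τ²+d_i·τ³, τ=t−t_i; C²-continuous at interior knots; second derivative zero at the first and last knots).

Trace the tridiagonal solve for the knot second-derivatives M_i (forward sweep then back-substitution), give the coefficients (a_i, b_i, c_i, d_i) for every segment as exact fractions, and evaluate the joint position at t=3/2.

  seg 0: a=-2 b=-79/14 c=0 d=29/28
  seg 1: a=-5 b=95/14 c=87/14 d=-4
  seg 2: a=4 b=101/14 c=-81/14 d=27/28
S(3/2) = -223/32

Δ: Δ0=-3/2, Δ1=9, Δ2=-1/2
row 1: diag=6, rhs=63; c'=1/6, d'=21/2
row 2: denom=6−1·1/6=35/6; d'=(-57−1·21/2)/(35/6)=-81/7
back: M2=-81/7
back: M1=21/2−1/6·-81/7=87/7
M: M0=0, M1=87/7, M2=-81/7, M3=0
seg 0: a=-2, c=M0/2=0, d=(M1−M0)/(6·2)=29/28, b=Δ0−h0·(2M0+M1)/6=-79/14
seg 1: a=-5, c=M1/2=87/14, d=(M2−M1)/(6·1)=-4, b=Δ1−h1·(2M1+M2)/6=95/14
seg 2: a=4, c=M2/2=-81/14, d=(M3−M2)/(6·2)=27/28, b=Δ2−h2·(2M2+M3)/6=101/14
t_q=3/2 → seg 0, τ=3/2; S=-2+-79/14·τ+0·τ²+29/28·τ³=-223/32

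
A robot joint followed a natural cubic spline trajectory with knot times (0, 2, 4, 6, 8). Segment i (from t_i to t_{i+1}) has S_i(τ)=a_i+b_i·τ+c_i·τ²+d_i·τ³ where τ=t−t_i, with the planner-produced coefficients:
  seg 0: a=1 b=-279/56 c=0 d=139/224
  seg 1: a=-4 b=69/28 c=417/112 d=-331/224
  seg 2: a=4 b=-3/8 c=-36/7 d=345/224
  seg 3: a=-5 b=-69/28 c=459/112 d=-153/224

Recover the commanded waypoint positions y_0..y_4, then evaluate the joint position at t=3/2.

y_0=1 y_1=-4 y_2=4 y_3=-5 y_4=1
S(3/2) = -1121/256

y_0 = S_0(0) = a_0 = 1
y_1 = S_1(0) = a_1 = -4
y_2 = S_2(0) = a_2 = 4
y_3 = S_3(0) = a_3 = -5
y_4 = S_3(2) = 1
t_q=3/2 is in segment 0 (τ=3/2); S_0(τ)=-1121/256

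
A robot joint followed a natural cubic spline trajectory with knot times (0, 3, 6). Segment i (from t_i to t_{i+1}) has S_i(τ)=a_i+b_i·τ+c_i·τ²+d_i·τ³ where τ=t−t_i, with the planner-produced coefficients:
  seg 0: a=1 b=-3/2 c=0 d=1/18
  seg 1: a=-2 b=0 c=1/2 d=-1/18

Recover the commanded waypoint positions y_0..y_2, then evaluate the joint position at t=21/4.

y_0=1 y_1=-2 y_2=1
S(21/4) = -13/128

y_0 = S_0(0) = a_0 = 1
y_1 = S_1(0) = a_1 = -2
y_2 = S_1(3) = 1
t_q=21/4 is in segment 1 (τ=9/4); S_1(τ)=-13/128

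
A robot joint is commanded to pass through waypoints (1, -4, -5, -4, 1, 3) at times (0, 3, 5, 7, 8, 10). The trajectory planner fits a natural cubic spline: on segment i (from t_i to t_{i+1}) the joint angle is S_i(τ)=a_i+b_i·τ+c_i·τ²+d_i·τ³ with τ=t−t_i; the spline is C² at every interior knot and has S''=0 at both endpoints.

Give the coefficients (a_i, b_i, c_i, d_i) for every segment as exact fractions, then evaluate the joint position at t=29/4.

  seg 0: a=1 b=-7637/3630 c=0 d=529/10890
  seg 1: a=-4 b=-1438/1815 c=529/1210 d=-2113/14520
  seg 2: a=-5 b=-2867/3630 c=-211/484 d=7847/14520
  seg 3: a=-4 b=652/165 c=1698/605 d=-3191/1815
  seg 4: a=1 b=7787/1815 c=-1493/605 d=1493/3630
S(29/4) = -110901/38720

Δ: Δ0=-5/3, Δ1=-1/2, Δ2=1/2, Δ3=5, Δ4=1
row 1: diag=10, rhs=7; c'=1/5, d'=7/10
row 2: denom=8−2·1/5=38/5; d'=(6−2·7/10)/(38/5)=23/38
row 3: denom=6−2·5/19=104/19; d'=(27−2·23/38)/(104/19)=245/52
row 4: denom=6−1·19/104=605/104; d'=(-24−1·245/52)/(605/104)=-2986/605
back: M4=-2986/605
back: M3=245/52−19/104·-2986/605=3396/605
back: M2=23/38−5/19·3396/605=-211/242
back: M1=7/10−1/5·-211/242=529/605
M: M0=0, M1=529/605, M2=-211/242, M3=3396/605, M4=-2986/605, M5=0
seg 0: a=1, c=M0/2=0, d=(M1−M0)/(6·3)=529/10890, b=Δ0−h0·(2M0+M1)/6=-7637/3630
seg 1: a=-4, c=M1/2=529/1210, d=(M2−M1)/(6·2)=-2113/14520, b=Δ1−h1·(2M1+M2)/6=-1438/1815
seg 2: a=-5, c=M2/2=-211/484, d=(M3−M2)/(6·2)=7847/14520, b=Δ2−h2·(2M2+M3)/6=-2867/3630
seg 3: a=-4, c=M3/2=1698/605, d=(M4−M3)/(6·1)=-3191/1815, b=Δ3−h3·(2M3+M4)/6=652/165
seg 4: a=1, c=M4/2=-1493/605, d=(M5−M4)/(6·2)=1493/3630, b=Δ4−h4·(2M4+M5)/6=7787/1815
t_q=29/4 → seg 3, τ=1/4; S=-4+652/165·τ+1698/605·τ²+-3191/1815·τ³=-110901/38720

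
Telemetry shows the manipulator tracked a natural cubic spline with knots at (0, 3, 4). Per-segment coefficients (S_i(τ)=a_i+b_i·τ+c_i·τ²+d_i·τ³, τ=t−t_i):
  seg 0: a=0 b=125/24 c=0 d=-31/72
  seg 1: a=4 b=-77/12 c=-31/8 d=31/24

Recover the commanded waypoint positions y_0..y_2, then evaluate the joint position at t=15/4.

y_0=0 y_1=4 y_2=-5
S(15/4) = -1253/512

y_0 = S_0(0) = a_0 = 0
y_1 = S_1(0) = a_1 = 4
y_2 = S_1(1) = -5
t_q=15/4 is in segment 1 (τ=3/4); S_1(τ)=-1253/512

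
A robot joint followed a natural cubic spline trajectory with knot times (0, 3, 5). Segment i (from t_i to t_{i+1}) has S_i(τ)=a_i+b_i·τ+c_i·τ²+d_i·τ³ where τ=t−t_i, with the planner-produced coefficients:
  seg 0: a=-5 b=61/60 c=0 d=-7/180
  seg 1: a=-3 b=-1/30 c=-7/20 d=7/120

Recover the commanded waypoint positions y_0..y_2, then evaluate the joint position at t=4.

y_0 = S_0(0) = a_0 = -5
y_1 = S_1(0) = a_1 = -3
y_2 = S_1(2) = -4
t_q=4 is in segment 1 (τ=1); S_1(τ)=-133/40

y_0=-5 y_1=-3 y_2=-4
S(4) = -133/40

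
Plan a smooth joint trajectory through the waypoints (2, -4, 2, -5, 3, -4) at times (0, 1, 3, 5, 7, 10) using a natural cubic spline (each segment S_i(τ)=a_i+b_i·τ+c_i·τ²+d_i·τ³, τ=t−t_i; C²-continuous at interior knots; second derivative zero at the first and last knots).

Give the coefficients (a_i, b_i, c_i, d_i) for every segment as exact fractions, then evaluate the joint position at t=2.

  seg 0: a=2 b=-9403/1164 c=0 d=2419/1164
  seg 1: a=-4 b=-1073/582 c=2419/388 d=-2219/1164
  seg 2: a=2 b=127/582 c=-2019/388 d=3893/2328
  seg 3: a=-5 b=-154/291 c=937/194 d=-1493/1164
  seg 4: a=3 b=989/291 c=-278/97 d=278/873
S(2) = -147/97

Δ: Δ0=-6, Δ1=3, Δ2=-7/2, Δ3=4, Δ4=-7/3
row 1: diag=6, rhs=54; c'=1/3, d'=9
row 2: denom=8−2·1/3=22/3; d'=(-39−2·9)/(22/3)=-171/22
row 3: denom=8−2·3/11=82/11; d'=(45−2·-171/22)/(82/11)=333/41
row 4: denom=10−2·11/41=388/41; d'=(-38−2·333/41)/(388/41)=-556/97
back: M4=-556/97
back: M3=333/41−11/41·-556/97=937/97
back: M2=-171/22−3/11·937/97=-2019/194
back: M1=9−1/3·-2019/194=2419/194
M: M0=0, M1=2419/194, M2=-2019/194, M3=937/97, M4=-556/97, M5=0
seg 0: a=2, c=M0/2=0, d=(M1−M0)/(6·1)=2419/1164, b=Δ0−h0·(2M0+M1)/6=-9403/1164
seg 1: a=-4, c=M1/2=2419/388, d=(M2−M1)/(6·2)=-2219/1164, b=Δ1−h1·(2M1+M2)/6=-1073/582
seg 2: a=2, c=M2/2=-2019/388, d=(M3−M2)/(6·2)=3893/2328, b=Δ2−h2·(2M2+M3)/6=127/582
seg 3: a=-5, c=M3/2=937/194, d=(M4−M3)/(6·2)=-1493/1164, b=Δ3−h3·(2M3+M4)/6=-154/291
seg 4: a=3, c=M4/2=-278/97, d=(M5−M4)/(6·3)=278/873, b=Δ4−h4·(2M4+M5)/6=989/291
t_q=2 → seg 1, τ=1; S=-4+-1073/582·τ+2419/388·τ²+-2219/1164·τ³=-147/97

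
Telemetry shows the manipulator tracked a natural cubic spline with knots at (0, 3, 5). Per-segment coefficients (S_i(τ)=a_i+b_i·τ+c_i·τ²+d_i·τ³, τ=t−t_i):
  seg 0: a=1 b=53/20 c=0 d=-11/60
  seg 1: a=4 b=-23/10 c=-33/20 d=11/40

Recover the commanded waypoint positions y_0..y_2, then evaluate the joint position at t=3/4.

y_0 = S_0(0) = a_0 = 1
y_1 = S_1(0) = a_1 = 4
y_2 = S_1(2) = -5
t_q=3/4 is in segment 0 (τ=3/4); S_0(τ)=745/256

y_0=1 y_1=4 y_2=-5
S(3/4) = 745/256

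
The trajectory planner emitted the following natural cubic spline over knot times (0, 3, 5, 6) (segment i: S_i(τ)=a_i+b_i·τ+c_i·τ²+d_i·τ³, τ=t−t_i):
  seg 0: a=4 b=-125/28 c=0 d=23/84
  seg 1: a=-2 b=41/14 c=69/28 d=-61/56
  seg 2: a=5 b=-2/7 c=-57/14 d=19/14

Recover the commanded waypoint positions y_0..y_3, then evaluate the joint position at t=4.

y_0 = S_0(0) = a_0 = 4
y_1 = S_1(0) = a_1 = -2
y_2 = S_2(0) = a_2 = 5
y_3 = S_2(1) = 2
t_q=4 is in segment 1 (τ=1); S_1(τ)=129/56

y_0=4 y_1=-2 y_2=5 y_3=2
S(4) = 129/56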